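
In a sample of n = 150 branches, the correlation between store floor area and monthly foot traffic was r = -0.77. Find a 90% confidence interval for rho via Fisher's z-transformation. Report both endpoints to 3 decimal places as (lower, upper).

Fisher z: z_r = atanh(r) = ½·ln((1+(-0.77))/(1−(-0.77))) = -1.020328
SE(z) = 1/√(n−3) = 1/√147 = 0.082479
90% ⇒ z* = 1.645; margin = 1.645·0.082479 = 0.135678
CI on z-scale: (-1.156006, -0.884650)
Back-transform: tanh(-1.156006) = -0.819734, tanh(-0.884650) = -0.708741

(-0.820, -0.709)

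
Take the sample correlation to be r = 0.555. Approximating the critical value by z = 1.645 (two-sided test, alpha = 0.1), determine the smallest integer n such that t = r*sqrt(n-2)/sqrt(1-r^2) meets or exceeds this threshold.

Need r·√(n−2)/√(1−r²) ≥ 1.645
√(n−2) ≥ 1.645·√(1−0.308025) / 0.555 = 1.645·0.831850 / 0.555 = 2.4656
n−2 ≥ 6.0792  ⇒  n ≥ 8.0792
Smallest integer n = 9

9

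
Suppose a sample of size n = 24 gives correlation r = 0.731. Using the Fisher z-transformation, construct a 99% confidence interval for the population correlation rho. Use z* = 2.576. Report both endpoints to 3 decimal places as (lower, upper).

z_r = atanh(0.731) = 0.930872;  SE = 1/√(n−3) = 1/√21 = 0.218218
z-limits: 0.930872 ± 2.576·0.218218 = 0.930872 ± 0.562130 = [0.368742, 1.493002]
ρ-limits: (tanh 0.368742, tanh 1.493002) = (0.353, 0.904)

(0.353, 0.904)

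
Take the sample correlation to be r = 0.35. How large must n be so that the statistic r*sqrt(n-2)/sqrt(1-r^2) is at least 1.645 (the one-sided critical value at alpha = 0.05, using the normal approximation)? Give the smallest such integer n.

22

Need r·√(n−2)/√(1−r²) ≥ 1.645
√(n−2) ≥ 1.645·√(1−0.1225) / 0.35 = 1.645·0.936750 / 0.35 = 4.4027
n−2 ≥ 19.3838  ⇒  n ≥ 21.3838
Smallest integer n = 22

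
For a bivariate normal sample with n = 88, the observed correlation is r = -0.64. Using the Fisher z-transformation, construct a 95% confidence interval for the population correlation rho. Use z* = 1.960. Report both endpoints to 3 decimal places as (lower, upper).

(-0.749, -0.497)

z_r = atanh(-0.64) = -0.758174;  SE = 1/√(n−3) = 1/√85 = 0.108465
z-limits: -0.758174 ± 1.960·0.108465 = -0.758174 ± 0.212591 = [-0.970765, -0.545583]
ρ-limits: (tanh -0.970765, tanh -0.545583) = (-0.749, -0.497)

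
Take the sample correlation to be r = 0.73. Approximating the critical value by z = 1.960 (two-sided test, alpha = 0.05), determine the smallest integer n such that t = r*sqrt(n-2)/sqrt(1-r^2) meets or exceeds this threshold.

6

Need r·√(n−2)/√(1−r²) ≥ 1.960
√(n−2) ≥ 1.960·√(1−0.5329) / 0.73 = 1.960·0.683447 / 0.73 = 1.8350
n−2 ≥ 3.3672  ⇒  n ≥ 5.3672
Smallest integer n = 6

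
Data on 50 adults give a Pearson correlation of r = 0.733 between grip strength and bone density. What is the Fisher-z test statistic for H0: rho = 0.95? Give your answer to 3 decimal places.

-6.147

z_r = atanh(0.733) = 0.935180,  z_0 = atanh(0.95) = 1.831781
SE = 1/√(n−3) = 1/√47 = 0.145865
z = (z_r − z_0)/SE = (0.935180 − 1.831781) / 0.145865 = -0.896601 / 0.145865 = -6.147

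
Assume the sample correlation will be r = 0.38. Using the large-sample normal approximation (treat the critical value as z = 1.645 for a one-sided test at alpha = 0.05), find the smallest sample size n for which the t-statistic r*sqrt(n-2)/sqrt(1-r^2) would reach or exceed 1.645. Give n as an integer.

19

r√(n−2)/√(1−r²) ≥ 1.645  ⇔  n−2 ≥ (1.645)²·(1−r²)/r²
(1−r²)/r² = (1−0.1444)/0.1444 = 5.9252
n ≥ 2 + 2.706025·5.9252 = 2 + 16.0337 = 18.0337
⌈18.0337⌉ = 19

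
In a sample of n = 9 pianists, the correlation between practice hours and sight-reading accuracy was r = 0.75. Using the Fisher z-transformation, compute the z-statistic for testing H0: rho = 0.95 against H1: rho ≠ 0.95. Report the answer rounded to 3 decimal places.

-2.104

z_r = atanh(0.75) = 0.972955,  z_0 = atanh(0.95) = 1.831781
SE = 1/√(n−3) = 1/√6 = 0.408248
z = (z_r − z_0)/SE = (0.972955 − 1.831781) / 0.408248 = -0.858826 / 0.408248 = -2.104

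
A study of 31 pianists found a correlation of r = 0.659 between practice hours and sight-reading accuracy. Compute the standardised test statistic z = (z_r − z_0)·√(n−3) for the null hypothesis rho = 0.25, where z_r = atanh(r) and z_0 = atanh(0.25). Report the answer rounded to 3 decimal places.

Fisher z: atanh(0.659) = 0.791044, atanh(0.25) = 0.255413
z = (z_r − z_0)·√(n−3) = (0.791044 − 0.255413)·√28 = 0.535631 · 5.291503 = 2.834

2.834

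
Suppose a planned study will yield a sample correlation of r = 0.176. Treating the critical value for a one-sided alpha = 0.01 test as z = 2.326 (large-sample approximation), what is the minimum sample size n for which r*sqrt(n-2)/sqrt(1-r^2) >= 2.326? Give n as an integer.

172

Need r·√(n−2)/√(1−r²) ≥ 2.326
√(n−2) ≥ 2.326·√(1−0.030976) / 0.176 = 2.326·0.984390 / 0.176 = 13.0096
n−2 ≥ 169.2497  ⇒  n ≥ 171.2497
Smallest integer n = 172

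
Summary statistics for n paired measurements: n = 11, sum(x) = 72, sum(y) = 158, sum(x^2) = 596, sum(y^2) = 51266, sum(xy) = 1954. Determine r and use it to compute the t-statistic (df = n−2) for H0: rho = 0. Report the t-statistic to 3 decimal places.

1.203

Numerator: nΣxy − (Σx)(Σy) = 11·1954 − (72)(158) = 10118
Denominator: √[(nΣx²−(Σx)²)(nΣy²−(Σy)²)]
  nΣx²−(Σx)² = 11·596 − 5184 = 1372;  nΣy²−(Σy)² = 11·51266 − 24964 = 538962
  √(1372·538962) = √739455864 = 27192.9378
r = 10118 / 27192.9378 = 0.3721
t = r·√(n−2)/√(1−r²) = 0.3721·√9 / √(1−0.138458) = 1.116300 / 0.928193 = 1.203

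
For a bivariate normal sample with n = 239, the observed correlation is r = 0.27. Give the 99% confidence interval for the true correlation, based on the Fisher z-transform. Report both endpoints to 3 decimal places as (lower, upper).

(0.109, 0.417)

Fisher z: z_r = atanh(r) = ½·ln((1+0.27)/(1−0.27)) = 0.276864
SE(z) = 1/√(n−3) = 1/√236 = 0.065094
99% ⇒ z* = 2.576; margin = 2.576·0.065094 = 0.167682
CI on z-scale: (0.109182, 0.444546)
Back-transform: tanh(0.109182) = 0.108750, tanh(0.444546) = 0.417406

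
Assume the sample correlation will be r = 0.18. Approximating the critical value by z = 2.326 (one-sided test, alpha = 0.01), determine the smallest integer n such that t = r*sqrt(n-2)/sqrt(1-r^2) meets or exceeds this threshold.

164

r√(n−2)/√(1−r²) ≥ 2.326  ⇔  n−2 ≥ (2.326)²·(1−r²)/r²
(1−r²)/r² = (1−0.0324)/0.0324 = 29.8642
n ≥ 2 + 5.410276·29.8642 = 2 + 161.5736 = 163.5736
⌈163.5736⌉ = 164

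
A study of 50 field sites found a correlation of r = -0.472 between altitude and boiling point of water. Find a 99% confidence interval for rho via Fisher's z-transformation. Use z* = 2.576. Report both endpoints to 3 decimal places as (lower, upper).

Fisher z: z_r = atanh(r) = ½·ln((1+(-0.472))/(1−(-0.472))) = -0.512641
SE(z) = 1/√(n−3) = 1/√47 = 0.145865
99% ⇒ z* = 2.576; margin = 2.576·0.145865 = 0.375748
CI on z-scale: (-0.888389, -0.136893)
Back-transform: tanh(-0.888389) = -0.710597, tanh(-0.136893) = -0.136044

(-0.711, -0.136)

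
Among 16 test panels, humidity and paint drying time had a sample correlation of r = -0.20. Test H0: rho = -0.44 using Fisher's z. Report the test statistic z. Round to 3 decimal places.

0.972

z_r = atanh(-0.20) = -0.202733,  z_0 = atanh(-0.44) = -0.472231
SE = 1/√(n−3) = 1/√13 = 0.277350
z = (z_r − z_0)/SE = (-0.202733 − (-0.472231)) / 0.277350 = 0.269498 / 0.277350 = 0.972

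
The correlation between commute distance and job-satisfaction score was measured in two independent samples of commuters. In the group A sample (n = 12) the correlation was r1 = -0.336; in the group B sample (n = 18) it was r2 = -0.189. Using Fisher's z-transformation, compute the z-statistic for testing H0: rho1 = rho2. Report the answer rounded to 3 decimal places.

z1 = atanh(-0.336) = -0.349577,  z2 = atanh(-0.189) = -0.191300
SE = √(1/(n1−3) + 1/(n2−3)) = √(1/9 + 1/15) = √(0.1111111 + 0.0666667) = √0.1777778 = 0.421637
z = (z1 − z2)/SE = (-0.349577 − (-0.191300)) / 0.421637 = -0.158277 / 0.421637 = -0.375

-0.375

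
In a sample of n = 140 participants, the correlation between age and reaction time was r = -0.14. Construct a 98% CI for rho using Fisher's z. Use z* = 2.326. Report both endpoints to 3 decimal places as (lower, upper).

Fisher z: z_r = atanh(r) = ½·ln((1+(-0.14))/(1−(-0.14))) = -0.140926
SE(z) = 1/√(n−3) = 1/√137 = 0.085436
98% ⇒ z* = 2.326; margin = 2.326·0.085436 = 0.198724
CI on z-scale: (-0.339650, 0.057798)
Back-transform: tanh(-0.339650) = -0.327165, tanh(0.057798) = 0.057734

(-0.327, 0.058)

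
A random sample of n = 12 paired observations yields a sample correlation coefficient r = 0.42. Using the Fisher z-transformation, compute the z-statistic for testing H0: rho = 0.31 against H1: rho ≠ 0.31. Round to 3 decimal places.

Fisher z: atanh(0.42) = 0.447692, atanh(0.31) = 0.320545
z = (z_r − z_0)·√(n−3) = (0.447692 − 0.320545)·√9 = 0.127147 · 3.000000 = 0.381

0.381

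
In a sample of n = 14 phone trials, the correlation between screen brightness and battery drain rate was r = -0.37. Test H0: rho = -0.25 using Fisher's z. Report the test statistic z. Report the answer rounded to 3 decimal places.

z_r = atanh(-0.37) = -0.388423,  z_0 = atanh(-0.25) = -0.255413
SE = 1/√(n−3) = 1/√11 = 0.301511
z = (z_r − z_0)/SE = (-0.388423 − (-0.255413)) / 0.301511 = -0.133010 / 0.301511 = -0.441

-0.441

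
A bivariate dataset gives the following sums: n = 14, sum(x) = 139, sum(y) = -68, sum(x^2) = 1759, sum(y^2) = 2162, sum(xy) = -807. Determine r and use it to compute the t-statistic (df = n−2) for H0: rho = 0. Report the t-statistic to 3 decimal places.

Numerator: nΣxy − (Σx)(Σy) = 14·(-807) − (139)(-68) = -1846
Denominator: √[(nΣx²−(Σx)²)(nΣy²−(Σy)²)]
  nΣx²−(Σx)² = 14·1759 − 19321 = 5305;  nΣy²−(Σy)² = 14·2162 − 4624 = 25644
  √(5305·25644) = √136041420 = 11663.6795
r = -1846 / 11663.6795 = -0.1583
t = r·√(n−2)/√(1−r²) = -0.1583·√12 / √(1−0.025059) = -0.548367 / 0.987391 = -0.555

-0.555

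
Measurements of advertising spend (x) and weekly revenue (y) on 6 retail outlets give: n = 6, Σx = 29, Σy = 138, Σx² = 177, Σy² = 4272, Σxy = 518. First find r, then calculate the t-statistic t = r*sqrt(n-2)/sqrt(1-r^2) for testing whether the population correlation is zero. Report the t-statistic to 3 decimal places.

-2.206

Numerator: nΣxy − (Σx)(Σy) = 6·518 − (29)(138) = -894
Denominator: √[(nΣx²−(Σx)²)(nΣy²−(Σy)²)]
  nΣx²−(Σx)² = 6·177 − 841 = 221;  nΣy²−(Σy)² = 6·4272 − 19044 = 6588
  √(221·6588) = √1455948 = 1206.6267
r = -894 / 1206.6267 = -0.7409
t = r·√(n−2)/√(1−r²) = -0.7409·√4 / √(1−0.548933) = -1.481800 / 0.671615 = -2.206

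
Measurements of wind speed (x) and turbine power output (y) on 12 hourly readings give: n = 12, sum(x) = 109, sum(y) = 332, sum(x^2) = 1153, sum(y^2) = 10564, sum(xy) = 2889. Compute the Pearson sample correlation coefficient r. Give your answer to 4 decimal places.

-0.2673

Numerator: nΣxy − (Σx)(Σy) = 12·2889 − (109)(332) = -1520
Denominator: √[(nΣx²−(Σx)²)(nΣy²−(Σy)²)]
  nΣx²−(Σx)² = 12·1153 − 11881 = 1955;  nΣy²−(Σy)² = 12·10564 − 110224 = 16544
  √(1955·16544) = √32343520 = 5687.1364
r = -1520 / 5687.1364 = -0.2673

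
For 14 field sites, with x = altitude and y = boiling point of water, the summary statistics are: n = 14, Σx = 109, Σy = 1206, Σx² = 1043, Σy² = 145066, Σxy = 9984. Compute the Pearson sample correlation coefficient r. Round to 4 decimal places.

0.2101

S_xy = nΣxy − ΣxΣy = 14·9984 − 109·1206 = 139776 − 131454 = 8322
S_xx = nΣx² − (Σx)² = 14·1043 − 109² = 14602 − 11881 = 2721
S_yy = nΣy² − (Σy)² = 14·145066 − 1206² = 2030924 − 1454436 = 576488
r = S_xy / √(S_xx·S_yy) = 8322 / √(2721·576488) = 8322 / √1568623848 = 8322 / 39605.8562 = 0.2101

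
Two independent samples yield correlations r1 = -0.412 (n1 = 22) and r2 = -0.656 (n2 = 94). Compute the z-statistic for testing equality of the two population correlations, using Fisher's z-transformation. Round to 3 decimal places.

1.379

Fisher z-transforms: z1 = atanh(-0.412) = -0.438018, z2 = atanh(-0.656) = -0.785759; difference d = 0.347741
Var(d) = 1/19 + 1/91 = 0.0526316 + 0.0109890 = 0.0636206
z = d/√Var(d) = 0.347741 / √0.0636206 = 0.347741 / 0.252231 = 1.379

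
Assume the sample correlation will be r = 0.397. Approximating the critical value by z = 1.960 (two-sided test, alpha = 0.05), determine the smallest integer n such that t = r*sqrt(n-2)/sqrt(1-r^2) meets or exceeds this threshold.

23

r√(n−2)/√(1−r²) ≥ 1.960  ⇔  n−2 ≥ (1.960)²·(1−r²)/r²
(1−r²)/r² = (1−0.157609)/0.157609 = 5.3448
n ≥ 2 + 3.8416·5.3448 = 2 + 20.5326 = 22.5326
⌈22.5326⌉ = 23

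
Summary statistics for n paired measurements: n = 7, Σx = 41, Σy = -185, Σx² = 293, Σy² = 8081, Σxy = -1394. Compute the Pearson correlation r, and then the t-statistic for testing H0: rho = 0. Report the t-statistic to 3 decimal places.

-2.581

Numerator: nΣxy − (Σx)(Σy) = 7·(-1394) − (41)(-185) = -2173
Denominator: √[(nΣx²−(Σx)²)(nΣy²−(Σy)²)]
  nΣx²−(Σx)² = 7·293 − 1681 = 370;  nΣy²−(Σy)² = 7·8081 − 34225 = 22342
  √(370·22342) = √8266540 = 2875.1591
r = -2173 / 2875.1591 = -0.7558
t = r·√(n−2)/√(1−r²) = -0.7558·√5 / √(1−0.571234) = -1.690020 / 0.654802 = -2.581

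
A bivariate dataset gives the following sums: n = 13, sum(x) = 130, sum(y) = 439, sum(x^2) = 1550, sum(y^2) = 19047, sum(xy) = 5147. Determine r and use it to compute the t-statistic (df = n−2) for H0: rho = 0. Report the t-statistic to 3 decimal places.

3.614

S_xy = nΣxy − ΣxΣy = 13·5147 − 130·439 = 66911 − 57070 = 9841
S_xx = nΣx² − (Σx)² = 13·1550 − 130² = 20150 − 16900 = 3250
S_yy = nΣy² − (Σy)² = 13·19047 − 439² = 247611 − 192721 = 54890
r = S_xy / √(S_xx·S_yy) = 9841 / √(3250·54890) = 9841 / √178392500 = 9841 / 13356.3655 = 0.7368
t = r·√(n−2)/√(1−r²) = 0.7368·√11 / √(1−0.542874) = 2.443689 / 0.676111 = 3.614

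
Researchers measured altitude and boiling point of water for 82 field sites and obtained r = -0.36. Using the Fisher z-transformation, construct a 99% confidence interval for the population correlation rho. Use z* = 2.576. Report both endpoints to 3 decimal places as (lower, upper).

(-0.583, -0.087)

Fisher z: z_r = atanh(r) = ½·ln((1+(-0.36))/(1−(-0.36))) = -0.376886
SE(z) = 1/√(n−3) = 1/√79 = 0.112509
99% ⇒ z* = 2.576; margin = 2.576·0.112509 = 0.289823
CI on z-scale: (-0.666709, -0.087063)
Back-transform: tanh(-0.666709) = -0.582811, tanh(-0.087063) = -0.086844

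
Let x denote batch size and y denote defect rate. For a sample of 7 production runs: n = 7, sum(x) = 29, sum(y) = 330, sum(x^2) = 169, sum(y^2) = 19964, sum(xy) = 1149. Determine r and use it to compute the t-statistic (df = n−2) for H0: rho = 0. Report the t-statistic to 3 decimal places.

Numerator: nΣxy − (Σx)(Σy) = 7·1149 − (29)(330) = -1527
Denominator: √[(nΣx²−(Σx)²)(nΣy²−(Σy)²)]
  nΣx²−(Σx)² = 7·169 − 841 = 342;  nΣy²−(Σy)² = 7·19964 − 108900 = 30848
  √(342·30848) = √10550016 = 3248.0788
r = -1527 / 3248.0788 = -0.4701
t = r·√(n−2)/√(1−r²) = -0.4701·√5 / √(1−0.220994) = -1.051176 / 0.882613 = -1.191

-1.191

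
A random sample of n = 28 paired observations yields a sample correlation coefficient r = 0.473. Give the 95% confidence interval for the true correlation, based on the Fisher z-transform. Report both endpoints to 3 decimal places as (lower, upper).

(0.121, 0.719)

z_r = atanh(0.473) = 0.513928;  SE = 1/√(n−3) = 1/√25 = 0.200000
z-limits: 0.513928 ± 1.960·0.200000 = 0.513928 ± 0.392000 = [0.121928, 0.905928]
ρ-limits: (tanh 0.121928, tanh 0.905928) = (0.121, 0.719)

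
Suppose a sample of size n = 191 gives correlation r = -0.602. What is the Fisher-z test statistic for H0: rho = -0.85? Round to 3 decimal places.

7.677

z_r = atanh(-0.602) = -0.696278,  z_0 = atanh(-0.85) = -1.256153
SE = 1/√(n−3) = 1/√188 = 0.072932
z = (z_r − z_0)/SE = (-0.696278 − (-1.256153)) / 0.072932 = 0.559875 / 0.072932 = 7.677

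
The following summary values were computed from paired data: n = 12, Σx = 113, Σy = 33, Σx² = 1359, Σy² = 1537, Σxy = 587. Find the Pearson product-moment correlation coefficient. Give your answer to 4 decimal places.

0.4230

S_xy = nΣxy − ΣxΣy = 12·587 − 113·33 = 7044 − 3729 = 3315
S_xx = nΣx² − (Σx)² = 12·1359 − 113² = 16308 − 12769 = 3539
S_yy = nΣy² − (Σy)² = 12·1537 − 33² = 18444 − 1089 = 17355
r = S_xy / √(S_xx·S_yy) = 3315 / √(3539·17355) = 3315 / √61419345 = 3315 / 7837.0495 = 0.4230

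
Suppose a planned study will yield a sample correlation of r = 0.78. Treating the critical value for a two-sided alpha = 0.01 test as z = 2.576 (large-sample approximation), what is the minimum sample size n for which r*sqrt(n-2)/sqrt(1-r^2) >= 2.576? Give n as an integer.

Need r·√(n−2)/√(1−r²) ≥ 2.576
√(n−2) ≥ 2.576·√(1−0.6084) / 0.78 = 2.576·0.625780 / 0.78 = 2.0667
n−2 ≥ 4.2712  ⇒  n ≥ 6.2712
Smallest integer n = 7

7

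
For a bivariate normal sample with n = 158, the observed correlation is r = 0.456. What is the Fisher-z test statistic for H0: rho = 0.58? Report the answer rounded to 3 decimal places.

z_r = atanh(0.456) = 0.492249,  z_0 = atanh(0.58) = 0.662463
SE = 1/√(n−3) = 1/√155 = 0.080322
z = (z_r − z_0)/SE = (0.492249 − 0.662463) / 0.080322 = -0.170214 / 0.080322 = -2.119

-2.119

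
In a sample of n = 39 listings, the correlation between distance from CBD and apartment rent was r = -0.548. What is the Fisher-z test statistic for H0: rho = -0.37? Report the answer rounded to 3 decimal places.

z_r = atanh(-0.548) = -0.615518,  z_0 = atanh(-0.37) = -0.388423
SE = 1/√(n−3) = 1/√36 = 0.166667
z = (z_r − z_0)/SE = (-0.615518 − (-0.388423)) / 0.166667 = -0.227095 / 0.166667 = -1.363

-1.363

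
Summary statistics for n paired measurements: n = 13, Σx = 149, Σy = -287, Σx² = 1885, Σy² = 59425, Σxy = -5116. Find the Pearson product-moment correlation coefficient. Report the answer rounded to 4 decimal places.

Numerator: nΣxy − (Σx)(Σy) = 13·(-5116) − (149)(-287) = -23745
Denominator: √[(nΣx²−(Σx)²)(nΣy²−(Σy)²)]
  nΣx²−(Σx)² = 13·1885 − 22201 = 2304;  nΣy²−(Σy)² = 13·59425 − 82369 = 690156
  √(2304·690156) = √1590119424 = 39876.3015
r = -23745 / 39876.3015 = -0.5955

-0.5955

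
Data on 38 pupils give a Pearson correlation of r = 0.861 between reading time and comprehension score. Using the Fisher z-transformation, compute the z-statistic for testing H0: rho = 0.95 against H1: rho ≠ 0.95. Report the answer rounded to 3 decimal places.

-3.163

Fisher z: atanh(0.861) = 1.297198, atanh(0.95) = 1.831781
z = (z_r − z_0)·√(n−3) = (1.297198 − 1.831781)·√35 = -0.534583 · 5.916080 = -3.163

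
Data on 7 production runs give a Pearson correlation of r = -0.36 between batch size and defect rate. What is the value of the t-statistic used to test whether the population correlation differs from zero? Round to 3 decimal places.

t = r·√(n−2) / √(1−r²) with r = -0.36, n = 7
  = -0.36·√5 / √(1 − 0.1296)
  = -0.36·2.236068 / 0.932952
  = -0.804984 / 0.932952 = -0.863

-0.863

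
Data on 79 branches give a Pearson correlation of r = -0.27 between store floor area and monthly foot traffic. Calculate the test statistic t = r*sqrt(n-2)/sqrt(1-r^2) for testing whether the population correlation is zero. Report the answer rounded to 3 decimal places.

1 − r² = 1 − 0.0729 = 0.9271;  √(1−r²) = 0.962860
√(n−2) = √77 = 8.774964
t = r·√(n−2)/√(1−r²) = -0.27 · 8.774964 / 0.962860 = -2.461

-2.461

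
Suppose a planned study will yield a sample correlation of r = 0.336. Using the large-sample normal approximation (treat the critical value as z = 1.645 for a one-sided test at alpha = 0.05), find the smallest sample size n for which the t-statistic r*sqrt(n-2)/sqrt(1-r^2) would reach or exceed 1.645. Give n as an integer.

24

r√(n−2)/√(1−r²) ≥ 1.645  ⇔  n−2 ≥ (1.645)²·(1−r²)/r²
(1−r²)/r² = (1−0.112896)/0.112896 = 7.8577
n ≥ 2 + 2.706025·7.8577 = 2 + 21.2631 = 23.2631
⌈23.2631⌉ = 24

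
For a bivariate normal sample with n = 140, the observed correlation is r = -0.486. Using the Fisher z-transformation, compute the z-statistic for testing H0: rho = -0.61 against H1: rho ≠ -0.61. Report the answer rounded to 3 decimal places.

Fisher z: atanh(-0.486) = -0.530810, atanh(-0.61) = -0.708921
z = (z_r − z_0)·√(n−3) = (-0.530810 − (-0.708921))·√137 = 0.178111 · 11.704700 = 2.085

2.085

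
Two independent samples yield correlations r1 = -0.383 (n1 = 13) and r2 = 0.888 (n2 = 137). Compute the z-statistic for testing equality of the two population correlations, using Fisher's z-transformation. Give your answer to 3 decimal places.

-5.540

Fisher z-transforms: z1 = atanh(-0.383) = -0.403571, z2 = atanh(0.888) = 1.412387; difference d = -1.815958
Var(d) = 1/10 + 1/134 = 0.1000000 + 0.0074627 = 0.1074627
z = d/√Var(d) = -1.815958 / √0.1074627 = -1.815958 / 0.327815 = -5.540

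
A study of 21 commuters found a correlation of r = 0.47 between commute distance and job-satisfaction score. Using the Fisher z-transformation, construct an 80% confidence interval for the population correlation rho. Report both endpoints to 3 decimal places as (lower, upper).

Fisher z: z_r = atanh(r) = ½·ln((1+0.47)/(1−0.47)) = 0.510070
SE(z) = 1/√(n−3) = 1/√18 = 0.235702
80% ⇒ z* = 1.282; margin = 1.282·0.235702 = 0.302170
CI on z-scale: (0.207900, 0.812240)
Back-transform: tanh(0.207900) = 0.204956, tanh(0.812240) = 0.670824

(0.205, 0.671)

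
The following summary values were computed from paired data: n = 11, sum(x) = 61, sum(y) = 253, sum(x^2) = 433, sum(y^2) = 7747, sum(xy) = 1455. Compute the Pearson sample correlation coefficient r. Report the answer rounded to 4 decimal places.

Numerator: nΣxy − (Σx)(Σy) = 11·1455 − (61)(253) = 572
Denominator: √[(nΣx²−(Σx)²)(nΣy²−(Σy)²)]
  nΣx²−(Σx)² = 11·433 − 3721 = 1042;  nΣy²−(Σy)² = 11·7747 − 64009 = 21208
  √(1042·21208) = √22098736 = 4700.9293
r = 572 / 4700.9293 = 0.1217

0.1217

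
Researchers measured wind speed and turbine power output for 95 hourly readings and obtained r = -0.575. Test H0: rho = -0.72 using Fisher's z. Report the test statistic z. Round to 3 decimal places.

Fisher z: atanh(-0.575) = -0.654961, atanh(-0.72) = -0.907645
z = (z_r − z_0)·√(n−3) = (-0.654961 − (-0.907645))·√92 = 0.252684 · 9.591663 = 2.424

2.424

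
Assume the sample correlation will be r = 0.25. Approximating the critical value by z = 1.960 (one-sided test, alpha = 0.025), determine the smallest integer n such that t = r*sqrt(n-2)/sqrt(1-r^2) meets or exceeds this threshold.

60

r√(n−2)/√(1−r²) ≥ 1.960  ⇔  n−2 ≥ (1.960)²·(1−r²)/r²
(1−r²)/r² = (1−0.0625)/0.0625 = 15.0000
n ≥ 2 + 3.8416·15.0000 = 2 + 57.6240 = 59.6240
⌈59.6240⌉ = 60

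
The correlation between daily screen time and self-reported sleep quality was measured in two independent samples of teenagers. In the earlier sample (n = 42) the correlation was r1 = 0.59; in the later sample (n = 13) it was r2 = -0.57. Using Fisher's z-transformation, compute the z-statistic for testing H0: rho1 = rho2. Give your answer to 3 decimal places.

3.739

z1 = atanh(0.59) = 0.677666,  z2 = atanh(-0.57) = -0.647523
SE = √(1/(n1−3) + 1/(n2−3)) = √(1/39 + 1/10) = √(0.0256410 + 0.1000000) = √0.1256410 = 0.354459
z = (z1 − z2)/SE = (0.677666 − (-0.647523)) / 0.354459 = 1.325189 / 0.354459 = 3.739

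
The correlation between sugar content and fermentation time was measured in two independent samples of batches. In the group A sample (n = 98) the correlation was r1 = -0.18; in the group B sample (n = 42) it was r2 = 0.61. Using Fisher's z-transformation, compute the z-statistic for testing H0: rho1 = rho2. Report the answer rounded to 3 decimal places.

Fisher z-transforms: z1 = atanh(-0.18) = -0.181983, z2 = atanh(0.61) = 0.708921; difference d = -0.890904
Var(d) = 1/95 + 1/39 = 0.0105263 + 0.0256410 = 0.0361673
z = d/√Var(d) = -0.890904 / √0.0361673 = -0.890904 / 0.190177 = -4.685

-4.685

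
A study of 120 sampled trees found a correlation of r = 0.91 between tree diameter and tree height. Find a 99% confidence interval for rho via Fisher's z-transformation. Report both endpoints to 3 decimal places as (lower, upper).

(0.859, 0.943)

Fisher z: z_r = atanh(r) = ½·ln((1+0.91)/(1−0.91)) = 1.527524
SE(z) = 1/√(n−3) = 1/√117 = 0.092450
99% ⇒ z* = 2.576; margin = 2.576·0.092450 = 0.238151
CI on z-scale: (1.289373, 1.765675)
Back-transform: tanh(1.289373) = 0.858962, tanh(1.765675) = 0.943133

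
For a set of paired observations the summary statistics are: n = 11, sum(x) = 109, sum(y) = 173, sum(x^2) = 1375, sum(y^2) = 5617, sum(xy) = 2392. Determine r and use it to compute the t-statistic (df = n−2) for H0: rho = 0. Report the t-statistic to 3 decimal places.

3.236

S_xy = nΣxy − ΣxΣy = 11·2392 − 109·173 = 26312 − 18857 = 7455
S_xx = nΣx² − (Σx)² = 11·1375 − 109² = 15125 − 11881 = 3244
S_yy = nΣy² − (Σy)² = 11·5617 − 173² = 61787 − 29929 = 31858
r = S_xy / √(S_xx·S_yy) = 7455 / √(3244·31858) = 7455 / √103347352 = 7455 / 10165.9900 = 0.7333
t = r·√(n−2)/√(1−r²) = 0.7333·√9 / √(1−0.537729) = 2.199900 / 0.679905 = 3.236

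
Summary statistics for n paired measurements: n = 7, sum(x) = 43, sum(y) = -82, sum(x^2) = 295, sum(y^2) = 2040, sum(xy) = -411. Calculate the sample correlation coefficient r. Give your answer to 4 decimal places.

Numerator: nΣxy − (Σx)(Σy) = 7·(-411) − (43)(-82) = 649
Denominator: √[(nΣx²−(Σx)²)(nΣy²−(Σy)²)]
  nΣx²−(Σx)² = 7·295 − 1849 = 216;  nΣy²−(Σy)² = 7·2040 − 6724 = 7556
  √(216·7556) = √1632096 = 1277.5351
r = 649 / 1277.5351 = 0.5080

0.5080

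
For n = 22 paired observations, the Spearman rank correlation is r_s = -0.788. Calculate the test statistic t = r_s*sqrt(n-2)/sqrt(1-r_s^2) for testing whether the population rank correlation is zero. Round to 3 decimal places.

-5.724

1 − r_s² = 1 − 0.620944 = 0.379056;  √(1−r_s²) = 0.615675
√(n−2) = √20 = 4.472136
t = r_s·√(n−2)/√(1−r_s²) = -0.788 · 4.472136 / 0.615675 = -5.724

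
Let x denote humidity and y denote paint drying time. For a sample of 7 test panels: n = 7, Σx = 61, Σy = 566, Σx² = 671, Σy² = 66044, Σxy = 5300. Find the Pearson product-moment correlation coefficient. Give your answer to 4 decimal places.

0.2187

Numerator: nΣxy − (Σx)(Σy) = 7·5300 − (61)(566) = 2574
Denominator: √[(nΣx²−(Σx)²)(nΣy²−(Σy)²)]
  nΣx²−(Σx)² = 7·671 − 3721 = 976;  nΣy²−(Σy)² = 7·66044 − 320356 = 141952
  √(976·141952) = √138545152 = 11770.5205
r = 2574 / 11770.5205 = 0.2187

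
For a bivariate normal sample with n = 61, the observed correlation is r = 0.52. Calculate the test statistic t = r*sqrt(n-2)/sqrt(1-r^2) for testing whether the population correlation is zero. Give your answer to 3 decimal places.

1 − r² = 1 − 0.2704 = 0.7296;  √(1−r²) = 0.854166
√(n−2) = √59 = 7.681146
t = r·√(n−2)/√(1−r²) = 0.52 · 7.681146 / 0.854166 = 4.676

4.676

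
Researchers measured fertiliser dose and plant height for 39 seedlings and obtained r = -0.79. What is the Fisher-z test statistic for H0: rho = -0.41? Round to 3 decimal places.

Fisher z: atanh(-0.79) = -1.071432, atanh(-0.41) = -0.435611
z = (z_r − z_0)·√(n−3) = (-1.071432 − (-0.435611))·√36 = -0.635821 · 6.000000 = -3.815

-3.815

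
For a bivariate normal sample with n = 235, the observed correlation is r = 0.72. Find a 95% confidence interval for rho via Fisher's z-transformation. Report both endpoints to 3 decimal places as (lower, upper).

(0.652, 0.776)

z_r = atanh(0.72) = 0.907645;  SE = 1/√(n−3) = 1/√232 = 0.065653
z-limits: 0.907645 ± 1.960·0.065653 = 0.907645 ± 0.128680 = [0.778965, 1.036325]
ρ-limits: (tanh 0.778965, tanh 1.036325) = (0.652, 0.776)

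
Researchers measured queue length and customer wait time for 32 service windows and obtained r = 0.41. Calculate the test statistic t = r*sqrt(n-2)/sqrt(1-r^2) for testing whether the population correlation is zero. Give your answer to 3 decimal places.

t = r·√(n−2) / √(1−r²) with r = 0.41, n = 32
  = 0.41·√30 / √(1 − 0.1681)
  = 0.41·5.477226 / 0.912086
  = 2.245663 / 0.912086 = 2.462

2.462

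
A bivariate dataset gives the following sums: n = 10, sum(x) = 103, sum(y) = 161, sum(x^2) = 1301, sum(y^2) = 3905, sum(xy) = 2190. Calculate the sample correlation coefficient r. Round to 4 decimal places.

0.9470

Numerator: nΣxy − (Σx)(Σy) = 10·2190 − (103)(161) = 5317
Denominator: √[(nΣx²−(Σx)²)(nΣy²−(Σy)²)]
  nΣx²−(Σx)² = 10·1301 − 10609 = 2401;  nΣy²−(Σy)² = 10·3905 − 25921 = 13129
  √(2401·13129) = √31522729 = 5614.5106
r = 5317 / 5614.5106 = 0.9470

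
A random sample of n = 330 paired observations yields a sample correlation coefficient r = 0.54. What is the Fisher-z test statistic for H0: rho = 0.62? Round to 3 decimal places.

-2.185

z_r = atanh(0.54) = 0.604156,  z_0 = atanh(0.62) = 0.725005
SE = 1/√(n−3) = 1/√327 = 0.055300
z = (z_r − z_0)/SE = (0.604156 − 0.725005) / 0.055300 = -0.120849 / 0.055300 = -2.185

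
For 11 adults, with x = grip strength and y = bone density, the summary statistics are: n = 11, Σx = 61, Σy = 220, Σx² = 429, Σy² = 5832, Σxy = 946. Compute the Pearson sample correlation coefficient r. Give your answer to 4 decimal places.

-0.7602

Numerator: nΣxy − (Σx)(Σy) = 11·946 − (61)(220) = -3014
Denominator: √[(nΣx²−(Σx)²)(nΣy²−(Σy)²)]
  nΣx²−(Σx)² = 11·429 − 3721 = 998;  nΣy²−(Σy)² = 11·5832 − 48400 = 15752
  √(998·15752) = √15720496 = 3964.9081
r = -3014 / 3964.9081 = -0.7602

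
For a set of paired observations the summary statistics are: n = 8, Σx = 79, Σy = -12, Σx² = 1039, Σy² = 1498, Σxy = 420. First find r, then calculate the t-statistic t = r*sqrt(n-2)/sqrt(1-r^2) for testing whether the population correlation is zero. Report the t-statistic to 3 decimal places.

4.322

Numerator: nΣxy − (Σx)(Σy) = 8·420 − (79)(-12) = 4308
Denominator: √[(nΣx²−(Σx)²)(nΣy²−(Σy)²)]
  nΣx²−(Σx)² = 8·1039 − 6241 = 2071;  nΣy²−(Σy)² = 8·1498 − 144 = 11840
  √(2071·11840) = √24520640 = 4951.8320
r = 4308 / 4951.8320 = 0.8700
t = r·√(n−2)/√(1−r²) = 0.8700·√6 / √(1−0.756900) = 2.131056 / 0.493052 = 4.322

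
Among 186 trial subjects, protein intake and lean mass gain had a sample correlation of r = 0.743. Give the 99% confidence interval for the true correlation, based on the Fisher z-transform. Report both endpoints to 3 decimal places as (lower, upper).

(0.645, 0.817)

Fisher z: z_r = atanh(r) = ½·ln((1+0.743)/(1−0.743)) = 0.957143
SE(z) = 1/√(n−3) = 1/√183 = 0.073922
99% ⇒ z* = 2.576; margin = 2.576·0.073922 = 0.190423
CI on z-scale: (0.766720, 1.147566)
Back-transform: tanh(0.766720) = 0.645018, tanh(1.147566) = 0.816946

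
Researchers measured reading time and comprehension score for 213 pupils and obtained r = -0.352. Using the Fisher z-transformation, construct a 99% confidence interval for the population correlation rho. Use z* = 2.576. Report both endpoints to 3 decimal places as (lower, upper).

Fisher z: z_r = atanh(r) = ½·ln((1+(-0.352))/(1−(-0.352))) = -0.367725
SE(z) = 1/√(n−3) = 1/√210 = 0.069007
99% ⇒ z* = 2.576; margin = 2.576·0.069007 = 0.177762
CI on z-scale: (-0.545487, -0.189963)
Back-transform: tanh(-0.545487) = -0.497130, tanh(-0.189963) = -0.187711

(-0.497, -0.188)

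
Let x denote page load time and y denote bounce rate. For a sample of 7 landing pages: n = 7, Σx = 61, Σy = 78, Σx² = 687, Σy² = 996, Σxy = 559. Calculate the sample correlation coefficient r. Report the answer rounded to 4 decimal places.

-0.8597

Numerator: nΣxy − (Σx)(Σy) = 7·559 − (61)(78) = -845
Denominator: √[(nΣx²−(Σx)²)(nΣy²−(Σy)²)]
  nΣx²−(Σx)² = 7·687 − 3721 = 1088;  nΣy²−(Σy)² = 7·996 − 6084 = 888
  √(1088·888) = √966144 = 982.9262
r = -845 / 982.9262 = -0.8597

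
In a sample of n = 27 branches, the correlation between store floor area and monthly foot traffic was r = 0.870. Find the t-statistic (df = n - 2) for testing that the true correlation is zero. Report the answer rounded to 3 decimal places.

8.823

t = r·√(n−2) / √(1−r²) with r = 0.870, n = 27
  = 0.870·√25 / √(1 − 0.756900)
  = 0.870·5.000000 / 0.493052
  = 4.350000 / 0.493052 = 8.823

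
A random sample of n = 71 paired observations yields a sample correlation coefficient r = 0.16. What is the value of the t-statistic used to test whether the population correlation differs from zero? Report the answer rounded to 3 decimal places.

1 − r² = 1 − 0.0256 = 0.9744;  √(1−r²) = 0.987117
√(n−2) = √69 = 8.306624
t = r·√(n−2)/√(1−r²) = 0.16 · 8.306624 / 0.987117 = 1.346

1.346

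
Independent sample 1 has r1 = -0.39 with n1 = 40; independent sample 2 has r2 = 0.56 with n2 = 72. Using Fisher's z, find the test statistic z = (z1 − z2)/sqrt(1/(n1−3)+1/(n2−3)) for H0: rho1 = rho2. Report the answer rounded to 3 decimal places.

z1 = atanh(-0.39) = -0.411800,  z2 = atanh(0.56) = 0.632833
SE = √(1/(n1−3) + 1/(n2−3)) = √(1/37 + 1/69) = √(0.0270270 + 0.0144928) = √0.0415198 = 0.203764
z = (z1 − z2)/SE = (-0.411800 − 0.632833) / 0.203764 = -1.044633 / 0.203764 = -5.127

-5.127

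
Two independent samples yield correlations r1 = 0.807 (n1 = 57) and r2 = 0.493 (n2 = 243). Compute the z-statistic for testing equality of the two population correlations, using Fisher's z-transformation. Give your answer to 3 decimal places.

3.840

Fisher z-transforms: z1 = atanh(0.807) = 1.118367, z2 = atanh(0.493) = 0.540016; difference d = 0.578351
Var(d) = 1/54 + 1/240 = 0.0185185 + 0.0041667 = 0.0226852
z = d/√Var(d) = 0.578351 / √0.0226852 = 0.578351 / 0.150616 = 3.840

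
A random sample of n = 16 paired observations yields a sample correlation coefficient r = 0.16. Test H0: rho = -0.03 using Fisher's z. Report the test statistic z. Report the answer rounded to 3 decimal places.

0.690

Fisher z: atanh(0.16) = 0.161387, atanh(-0.03) = -0.030009
z = (z_r − z_0)·√(n−3) = (0.161387 − (-0.030009))·√13 = 0.191396 · 3.605551 = 0.690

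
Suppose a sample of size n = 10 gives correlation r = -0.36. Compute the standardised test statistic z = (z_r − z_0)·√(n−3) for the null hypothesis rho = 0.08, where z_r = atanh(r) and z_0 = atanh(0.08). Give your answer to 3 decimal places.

-1.209

Fisher z: atanh(-0.36) = -0.376886, atanh(0.08) = 0.080171
z = (z_r − z_0)·√(n−3) = (-0.376886 − 0.080171)·√7 = -0.457057 · 2.645751 = -1.209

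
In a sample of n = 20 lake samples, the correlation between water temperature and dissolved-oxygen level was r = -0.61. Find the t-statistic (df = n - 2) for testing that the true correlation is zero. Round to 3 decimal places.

1 − r² = 1 − 0.3721 = 0.6279;  √(1−r²) = 0.792401
√(n−2) = √18 = 4.242641
t = r·√(n−2)/√(1−r²) = -0.61 · 4.242641 / 0.792401 = -3.266

-3.266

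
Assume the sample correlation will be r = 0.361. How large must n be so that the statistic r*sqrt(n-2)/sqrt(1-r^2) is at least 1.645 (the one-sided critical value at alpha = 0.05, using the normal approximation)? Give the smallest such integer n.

Need r·√(n−2)/√(1−r²) ≥ 1.645
√(n−2) ≥ 1.645·√(1−0.130321) / 0.361 = 1.645·0.932566 / 0.361 = 4.2495
n−2 ≥ 18.0583  ⇒  n ≥ 20.0583
Smallest integer n = 21

21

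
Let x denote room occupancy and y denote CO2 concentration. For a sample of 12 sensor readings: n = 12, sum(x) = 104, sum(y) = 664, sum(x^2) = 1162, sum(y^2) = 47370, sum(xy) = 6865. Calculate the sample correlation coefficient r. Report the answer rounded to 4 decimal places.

0.6671

Numerator: nΣxy − (Σx)(Σy) = 12·6865 − (104)(664) = 13324
Denominator: √[(nΣx²−(Σx)²)(nΣy²−(Σy)²)]
  nΣx²−(Σx)² = 12·1162 − 10816 = 3128;  nΣy²−(Σy)² = 12·47370 − 440896 = 127544
  √(3128·127544) = √398957632 = 19973.9238
r = 13324 / 19973.9238 = 0.6671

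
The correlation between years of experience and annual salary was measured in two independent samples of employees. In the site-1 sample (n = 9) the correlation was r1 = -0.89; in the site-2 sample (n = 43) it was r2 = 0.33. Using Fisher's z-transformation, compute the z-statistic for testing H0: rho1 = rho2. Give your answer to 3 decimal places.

z1 = atanh(-0.89) = -1.421926,  z2 = atanh(0.33) = 0.342828
SE = √(1/(n1−3) + 1/(n2−3)) = √(1/6 + 1/40) = √(0.1666667 + 0.0250000) = √0.1916667 = 0.437798
z = (z1 − z2)/SE = (-1.421926 − 0.342828) / 0.437798 = -1.764754 / 0.437798 = -4.031

-4.031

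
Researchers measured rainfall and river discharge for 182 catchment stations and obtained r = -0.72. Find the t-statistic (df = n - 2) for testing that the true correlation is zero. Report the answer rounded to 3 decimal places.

1 − r² = 1 − 0.5184 = 0.4816;  √(1−r²) = 0.693974
√(n−2) = √180 = 13.416408
t = r·√(n−2)/√(1−r²) = -0.72 · 13.416408 / 0.693974 = -13.920

-13.920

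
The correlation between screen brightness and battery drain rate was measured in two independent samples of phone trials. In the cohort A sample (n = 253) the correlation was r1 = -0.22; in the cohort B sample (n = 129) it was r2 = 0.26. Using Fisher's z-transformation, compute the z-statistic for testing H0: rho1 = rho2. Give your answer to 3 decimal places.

z1 = atanh(-0.22) = -0.223656,  z2 = atanh(0.26) = 0.266108
SE = √(1/(n1−3) + 1/(n2−3)) = √(1/250 + 1/126) = √(0.0040000 + 0.0079365) = √0.0119365 = 0.109254
z = (z1 − z2)/SE = (-0.223656 − 0.266108) / 0.109254 = -0.489764 / 0.109254 = -4.483

-4.483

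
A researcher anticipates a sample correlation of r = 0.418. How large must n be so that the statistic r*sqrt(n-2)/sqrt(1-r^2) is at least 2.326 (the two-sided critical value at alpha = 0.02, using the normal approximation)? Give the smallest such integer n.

r√(n−2)/√(1−r²) ≥ 2.326  ⇔  n−2 ≥ (2.326)²·(1−r²)/r²
(1−r²)/r² = (1−0.174724)/0.174724 = 4.7233
n ≥ 2 + 5.410276·4.7233 = 2 + 25.5544 = 27.5544
⌈27.5544⌉ = 28

28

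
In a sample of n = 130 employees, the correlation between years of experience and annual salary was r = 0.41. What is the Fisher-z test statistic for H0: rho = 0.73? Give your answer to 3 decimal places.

-5.557

Fisher z: atanh(0.41) = 0.435611, atanh(0.73) = 0.928727
z = (z_r − z_0)·√(n−3) = (0.435611 − 0.928727)·√127 = -0.493116 · 11.269428 = -5.557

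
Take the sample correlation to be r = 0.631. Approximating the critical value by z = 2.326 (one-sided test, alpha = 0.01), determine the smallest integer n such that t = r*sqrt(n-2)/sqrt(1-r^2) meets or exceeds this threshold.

Need r·√(n−2)/√(1−r²) ≥ 2.326
√(n−2) ≥ 2.326·√(1−0.398161) / 0.631 = 2.326·0.775783 / 0.631 = 2.8597
n−2 ≥ 8.1779  ⇒  n ≥ 10.1779
Smallest integer n = 11

11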